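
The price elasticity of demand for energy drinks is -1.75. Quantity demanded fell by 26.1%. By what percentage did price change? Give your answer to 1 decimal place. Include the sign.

%ΔP ≈ %ΔQ / ε = (-26.1%)/(-1.75) = 14.91%.

14.9%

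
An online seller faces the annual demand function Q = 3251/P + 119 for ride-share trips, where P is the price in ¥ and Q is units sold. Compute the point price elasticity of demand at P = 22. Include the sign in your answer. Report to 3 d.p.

At P = 22, Q = 266.773.
dQ/dP = −3251/P² = -6.717.
ε = (dQ/dP)(P/Q) = (-6.717)(22/266.773).

-0.554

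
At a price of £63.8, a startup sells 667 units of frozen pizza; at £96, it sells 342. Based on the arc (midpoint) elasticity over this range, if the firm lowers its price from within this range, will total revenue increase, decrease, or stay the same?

Arc ε = (-325/32.2)(79.90/504.5) ≈ -1.599.
|ε| = 1.60 > 1, so demand is elastic. A price cut therefore raises total revenue.

increase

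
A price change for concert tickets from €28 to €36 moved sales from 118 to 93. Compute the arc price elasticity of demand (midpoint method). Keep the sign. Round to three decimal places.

-0.948

ΔQ = 93 − 118 = -25; ΔP = 36 − 28 = 8.
Midpoints: P̄ = 32.00, Q̄ = 105.5.
ε = (ΔQ/ΔP)(P̄/Q̄) = (-25/8)(32.00/105.5).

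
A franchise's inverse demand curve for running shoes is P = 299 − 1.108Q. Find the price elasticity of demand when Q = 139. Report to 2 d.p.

-0.94

At Q = 139, P = 299 − 1.108(139) = 144.99.
dP/dQ = −1.108, so dQ/dP = 1/(−1.108) = -0.903.
ε = (dQ/dP)(P/Q) = (-0.903)(144.99/139).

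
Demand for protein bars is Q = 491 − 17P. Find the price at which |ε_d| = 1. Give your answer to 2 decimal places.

For linear demand Q = a − bP, ε = −bP/(a − bP). |ε| = 1 when bP = a − bP, i.e. P = a/(2b).
P = 491/(2·17) = 491/34 = 14.4412.

14.44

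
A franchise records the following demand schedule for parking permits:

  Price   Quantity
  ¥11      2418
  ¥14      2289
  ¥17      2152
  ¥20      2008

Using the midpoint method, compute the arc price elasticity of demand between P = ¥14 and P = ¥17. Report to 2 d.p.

At P = 14, Q = 2289; at P = 17, Q = 2152.
ΔQ = -137, ΔP = 3. Midpoints: P̄ = 15.50, Q̄ = 2220.5.
ε = (ΔQ/ΔP)(P̄/Q̄) = (-137/3)(15.50/2220.5).

-0.32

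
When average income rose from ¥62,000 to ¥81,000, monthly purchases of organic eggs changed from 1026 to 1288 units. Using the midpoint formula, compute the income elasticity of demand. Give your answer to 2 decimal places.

ΔQ = 262, ΔI = 19000. Midpoints: Ī = 71,500, Q̄ = 1157.0.
ε_I = (ΔQ/ΔI)(Ī/Q̄) = (262/19000)(71500/1157.0).

0.85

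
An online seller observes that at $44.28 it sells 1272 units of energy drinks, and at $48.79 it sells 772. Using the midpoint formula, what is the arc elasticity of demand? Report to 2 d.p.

-5.05

ΔQ = 772 − 1272 = -500; ΔP = 48.79 − 44.28 = 4.51.
Midpoints: P̄ = 46.53, Q̄ = 1022.0.
ε = (ΔQ/ΔP)(P̄/Q̄) = (-500/4.51)(46.53/1022.0).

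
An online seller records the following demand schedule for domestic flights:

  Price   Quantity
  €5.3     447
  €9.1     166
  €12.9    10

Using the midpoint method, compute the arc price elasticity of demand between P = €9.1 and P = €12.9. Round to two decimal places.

-5.13

At P = 9.1, Q = 166; at P = 12.9, Q = 10.
ΔQ = -156, ΔP = 3.8. Midpoints: P̄ = 11.00, Q̄ = 88.0.
ε = (ΔQ/ΔP)(P̄/Q̄) = (-156/3.8)(11.00/88.0).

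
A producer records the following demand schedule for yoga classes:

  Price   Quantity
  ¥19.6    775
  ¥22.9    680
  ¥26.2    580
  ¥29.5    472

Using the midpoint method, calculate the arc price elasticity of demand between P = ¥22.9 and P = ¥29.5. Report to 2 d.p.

-1.43

At P = 22.9, Q = 680; at P = 29.5, Q = 472.
ΔQ = -208, ΔP = 6.6. Midpoints: P̄ = 26.20, Q̄ = 576.0.
ε = (ΔQ/ΔP)(P̄/Q̄) = (-208/6.6)(26.20/576.0).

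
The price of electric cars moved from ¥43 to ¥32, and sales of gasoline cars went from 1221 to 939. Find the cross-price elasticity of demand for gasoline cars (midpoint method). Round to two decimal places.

0.89

ΔQ_x = 939 − 1221 = -282; ΔP_y = 32 − 43 = -11.
Midpoints: P̄_y = 37.50, Q̄_x = 1080.0.
ε_xy = (ΔQ_x/ΔP_y)(P̄_y/Q̄_x) = (-282/-11)(37.50/1080.0).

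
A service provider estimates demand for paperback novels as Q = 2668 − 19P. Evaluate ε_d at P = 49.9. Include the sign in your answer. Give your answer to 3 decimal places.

-0.551

At P = 49.9, Q = 1719.900.
dQ/dP = −19.
ε = (dQ/dP)(P/Q) = (-19)(49.9/1719.900).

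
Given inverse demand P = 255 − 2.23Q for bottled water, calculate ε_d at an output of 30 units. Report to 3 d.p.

-2.812

At Q = 30, P = 255 − 2.23(30) = 188.10.
dP/dQ = −2.23, so dQ/dP = 1/(−2.23) = -0.448.
ε = (dQ/dP)(P/Q) = (-0.448)(188.10/30).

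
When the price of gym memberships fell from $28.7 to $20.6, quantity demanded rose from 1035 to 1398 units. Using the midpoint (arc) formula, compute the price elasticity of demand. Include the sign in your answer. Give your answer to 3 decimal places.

ΔQ = 1398 − 1035 = 363; ΔP = 20.6 − 28.7 = -8.1.
Midpoints: P̄ = 24.65, Q̄ = 1216.5.
ε = (ΔQ/ΔP)(P̄/Q̄) = (363/-8.1)(24.65/1216.5).

-0.908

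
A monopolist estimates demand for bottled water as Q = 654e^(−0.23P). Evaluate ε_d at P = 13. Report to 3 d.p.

At P = 13, Q = 32.888.
dQ/dP = −0.23·654e^(−0.23P) = −0.23Q = -7.564.
ε = (dQ/dP)(P/Q) = (-7.564)(13/32.888).

-2.990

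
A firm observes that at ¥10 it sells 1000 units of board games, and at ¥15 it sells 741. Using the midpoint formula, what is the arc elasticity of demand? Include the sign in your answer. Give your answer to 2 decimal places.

-0.74

ΔQ = 741 − 1000 = -259; ΔP = 15 − 10 = 5.
Midpoints: P̄ = 12.50, Q̄ = 870.5.
ε = (ΔQ/ΔP)(P̄/Q̄) = (-259/5)(12.50/870.5).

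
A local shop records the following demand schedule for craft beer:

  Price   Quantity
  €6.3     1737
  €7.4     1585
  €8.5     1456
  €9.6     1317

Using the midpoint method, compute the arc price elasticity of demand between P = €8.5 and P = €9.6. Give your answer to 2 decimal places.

At P = 8.5, Q = 1456; at P = 9.6, Q = 1317.
ΔQ = -139, ΔP = 1.1. Midpoints: P̄ = 9.05, Q̄ = 1386.5.
ε = (ΔQ/ΔP)(P̄/Q̄) = (-139/1.1)(9.05/1386.5).

-0.82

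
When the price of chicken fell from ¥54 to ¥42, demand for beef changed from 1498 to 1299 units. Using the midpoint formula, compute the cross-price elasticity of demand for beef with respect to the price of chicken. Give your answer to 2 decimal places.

ΔQ_x = 1299 − 1498 = -199; ΔP_y = 42 − 54 = -12.
Midpoints: P̄_y = 48.00, Q̄_x = 1398.5.
ε_xy = (ΔQ_x/ΔP_y)(P̄_y/Q̄_x) = (-199/-12)(48.00/1398.5).

0.57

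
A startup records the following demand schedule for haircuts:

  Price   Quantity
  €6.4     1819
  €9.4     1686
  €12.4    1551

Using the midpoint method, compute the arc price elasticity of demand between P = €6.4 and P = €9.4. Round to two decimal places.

At P = 6.4, Q = 1819; at P = 9.4, Q = 1686.
ΔQ = -133, ΔP = 3.0. Midpoints: P̄ = 7.90, Q̄ = 1752.5.
ε = (ΔQ/ΔP)(P̄/Q̄) = (-133/3.0)(7.90/1752.5).

-0.20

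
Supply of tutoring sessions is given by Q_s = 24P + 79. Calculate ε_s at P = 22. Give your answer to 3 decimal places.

At P = 22, Q_s = 607.
dQ_s/dP = 24.
ε_s = (dQ_s/dP)(P/Q_s) = (24)(22/607).

0.870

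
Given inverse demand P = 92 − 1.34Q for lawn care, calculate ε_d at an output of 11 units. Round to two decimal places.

-5.24

At Q = 11, P = 92 − 1.34(11) = 77.26.
dP/dQ = −1.34, so dQ/dP = 1/(−1.34) = -0.746.
ε = (dQ/dP)(P/Q) = (-0.746)(77.26/11).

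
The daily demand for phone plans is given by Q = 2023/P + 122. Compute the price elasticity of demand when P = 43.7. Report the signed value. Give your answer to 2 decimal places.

At P = 43.7, Q = 168.293.
dQ/dP = −2023/P² = -1.059.
ε = (dQ/dP)(P/Q) = (-1.059)(43.7/168.293).

-0.28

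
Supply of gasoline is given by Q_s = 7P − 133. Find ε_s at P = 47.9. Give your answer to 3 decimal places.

At P = 47.9, Q_s = 202.30.
dQ_s/dP = 7.
ε_s = (dQ_s/dP)(P/Q_s) = (7)(47.9/202.30).

1.657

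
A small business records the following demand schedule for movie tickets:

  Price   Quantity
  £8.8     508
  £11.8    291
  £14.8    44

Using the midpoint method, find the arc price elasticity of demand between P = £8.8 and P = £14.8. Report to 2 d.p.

At P = 8.8, Q = 508; at P = 14.8, Q = 44.
ΔQ = -464, ΔP = 6.0. Midpoints: P̄ = 11.80, Q̄ = 276.0.
ε = (ΔQ/ΔP)(P̄/Q̄) = (-464/6.0)(11.80/276.0).

-3.31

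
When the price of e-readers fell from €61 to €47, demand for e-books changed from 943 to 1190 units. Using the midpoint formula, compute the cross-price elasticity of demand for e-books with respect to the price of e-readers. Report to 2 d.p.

-0.89

ΔQ_x = 1190 − 943 = 247; ΔP_y = 47 − 61 = -14.
Midpoints: P̄_y = 54.00, Q̄_x = 1066.5.
ε_xy = (ΔQ_x/ΔP_y)(P̄_y/Q̄_x) = (247/-14)(54.00/1066.5).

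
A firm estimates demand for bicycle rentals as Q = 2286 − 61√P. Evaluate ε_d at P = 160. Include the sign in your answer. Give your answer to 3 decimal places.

-0.255

At P = 160, Q = 1514.404.
dQ/dP = −61/(2√P) = -2.411.
ε = (dQ/dP)(P/Q) = (-2.411)(160/1514.404).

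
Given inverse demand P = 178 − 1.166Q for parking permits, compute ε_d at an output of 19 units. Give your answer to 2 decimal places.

At Q = 19, P = 178 − 1.166(19) = 155.85.
dP/dQ = −1.166, so dQ/dP = 1/(−1.166) = -0.858.
ε = (dQ/dP)(P/Q) = (-0.858)(155.85/19).

-7.03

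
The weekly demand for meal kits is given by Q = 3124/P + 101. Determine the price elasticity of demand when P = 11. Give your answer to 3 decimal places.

At P = 11, Q = 385.
dQ/dP = −3124/P² = -25.818.
ε = (dQ/dP)(P/Q) = (-25.818)(11/385).

-0.738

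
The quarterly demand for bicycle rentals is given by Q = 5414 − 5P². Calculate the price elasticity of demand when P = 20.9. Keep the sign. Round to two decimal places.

-1.35

At P = 20.9, Q = 3229.950.
dQ/dP = −10P = -209.
ε = (dQ/dP)(P/Q) = (-209)(20.9/3229.950).
|ε| > 1, so demand is elastic at this price.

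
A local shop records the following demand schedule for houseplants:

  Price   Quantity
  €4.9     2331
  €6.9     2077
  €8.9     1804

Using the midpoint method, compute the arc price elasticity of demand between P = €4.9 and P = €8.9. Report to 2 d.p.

At P = 4.9, Q = 2331; at P = 8.9, Q = 1804.
ΔQ = -527, ΔP = 4.0. Midpoints: P̄ = 6.90, Q̄ = 2067.5.
ε = (ΔQ/ΔP)(P̄/Q̄) = (-527/4.0)(6.90/2067.5).

-0.44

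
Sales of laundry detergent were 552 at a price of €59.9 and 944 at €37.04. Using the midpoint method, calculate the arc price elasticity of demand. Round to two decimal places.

ΔQ = 944 − 552 = 392; ΔP = 37.04 − 59.9 = -22.86.
Midpoints: P̄ = 48.47, Q̄ = 748.0.
ε = (ΔQ/ΔP)(P̄/Q̄) = (392/-22.86)(48.47/748.0).

-1.11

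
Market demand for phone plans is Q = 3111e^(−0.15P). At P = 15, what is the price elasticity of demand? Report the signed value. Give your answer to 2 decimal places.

-2.25

At P = 15, Q = 327.897.
dQ/dP = −0.15·3111e^(−0.15P) = −0.15Q = -49.185.
ε = (dQ/dP)(P/Q) = (-49.185)(15/327.897).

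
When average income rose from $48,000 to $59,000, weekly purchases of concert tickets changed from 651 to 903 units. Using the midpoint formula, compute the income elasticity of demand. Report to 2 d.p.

ΔQ = 252, ΔI = 11000. Midpoints: Ī = 53,500, Q̄ = 777.0.
ε_I = (ΔQ/ΔI)(Ī/Q̄) = (252/11000)(53500/777.0).

1.58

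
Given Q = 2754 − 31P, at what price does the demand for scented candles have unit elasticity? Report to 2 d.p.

44.42

For linear demand Q = a − bP, ε = −bP/(a − bP). |ε| = 1 when bP = a − bP, i.e. P = a/(2b).
P = 2754/(2·31) = 2754/62 = 44.4194.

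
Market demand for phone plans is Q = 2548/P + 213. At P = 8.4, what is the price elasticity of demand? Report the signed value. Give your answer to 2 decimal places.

At P = 8.4, Q = 516.333.
dQ/dP = −2548/P² = -36.111.
ε = (dQ/dP)(P/Q) = (-36.111)(8.4/516.333).
|ε| < 1, so demand is inelastic at this price.

-0.59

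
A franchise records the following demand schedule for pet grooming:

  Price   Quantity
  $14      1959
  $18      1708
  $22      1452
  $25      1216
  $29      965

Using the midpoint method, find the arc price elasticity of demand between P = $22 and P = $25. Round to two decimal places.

-1.39

At P = 22, Q = 1452; at P = 25, Q = 1216.
ΔQ = -236, ΔP = 3. Midpoints: P̄ = 23.50, Q̄ = 1334.0.
ε = (ΔQ/ΔP)(P̄/Q̄) = (-236/3)(23.50/1334.0).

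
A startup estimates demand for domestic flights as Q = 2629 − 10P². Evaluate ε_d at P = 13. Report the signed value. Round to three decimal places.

At P = 13, Q = 939.
dQ/dP = −20P = -260.
ε = (dQ/dP)(P/Q) = (-260)(13/939).
|ε| > 1, so demand is elastic at this price.

-3.600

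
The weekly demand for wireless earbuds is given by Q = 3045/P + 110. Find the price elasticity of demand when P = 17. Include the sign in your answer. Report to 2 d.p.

-0.62

At P = 17, Q = 289.118.
dQ/dP = −3045/P² = -10.536.
ε = (dQ/dP)(P/Q) = (-10.536)(17/289.118).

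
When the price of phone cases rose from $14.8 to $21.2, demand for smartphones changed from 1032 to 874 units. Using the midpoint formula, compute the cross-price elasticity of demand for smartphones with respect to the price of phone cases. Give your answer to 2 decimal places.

-0.47

ΔQ_x = 874 − 1032 = -158; ΔP_y = 21.2 − 14.8 = 6.4.
Midpoints: P̄_y = 18.00, Q̄_x = 953.0.
ε_xy = (ΔQ_x/ΔP_y)(P̄_y/Q̄_x) = (-158/6.4)(18.00/953.0).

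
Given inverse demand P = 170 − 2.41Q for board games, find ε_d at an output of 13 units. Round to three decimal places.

At Q = 13, P = 170 − 2.41(13) = 138.67.
dP/dQ = −2.41, so dQ/dP = 1/(−2.41) = -0.415.
ε = (dQ/dP)(P/Q) = (-0.415)(138.67/13).

-4.426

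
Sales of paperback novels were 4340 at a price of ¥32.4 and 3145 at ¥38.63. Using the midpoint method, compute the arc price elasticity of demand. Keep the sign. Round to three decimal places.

-1.820

ΔQ = 3145 − 4340 = -1195; ΔP = 38.63 − 32.4 = 6.23.
Midpoints: P̄ = 35.52, Q̄ = 3742.5.
ε = (ΔQ/ΔP)(P̄/Q̄) = (-1195/6.23)(35.52/3742.5).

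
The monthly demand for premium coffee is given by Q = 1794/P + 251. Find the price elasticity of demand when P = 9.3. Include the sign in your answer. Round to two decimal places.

-0.43

At P = 9.3, Q = 443.903.
dQ/dP = −1794/P² = -20.742.
ε = (dQ/dP)(P/Q) = (-20.742)(9.3/443.903).
|ε| < 1, so demand is inelastic at this price.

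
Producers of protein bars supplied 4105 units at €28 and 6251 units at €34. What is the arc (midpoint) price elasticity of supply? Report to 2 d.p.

ΔQ = 6251 − 4105 = 2146; ΔP = 34 − 28 = 6.
Midpoints: P̄ = 31.00, Q̄ = 5178.0.
ε_s = (ΔQ/ΔP)(P̄/Q̄) = (2146/6)(31.00/5178.0).

2.14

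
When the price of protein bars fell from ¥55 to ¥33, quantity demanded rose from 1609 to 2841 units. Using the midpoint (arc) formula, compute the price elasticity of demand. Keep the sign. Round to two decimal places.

-1.11

ΔQ = 2841 − 1609 = 1232; ΔP = 33 − 55 = -22.
Midpoints: P̄ = 44.00, Q̄ = 2225.0.
ε = (ΔQ/ΔP)(P̄/Q̄) = (1232/-22)(44.00/2225.0).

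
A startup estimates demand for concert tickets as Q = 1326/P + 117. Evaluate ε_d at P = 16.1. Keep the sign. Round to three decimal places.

At P = 16.1, Q = 199.360.
dQ/dP = −1326/P² = -5.116.
ε = (dQ/dP)(P/Q) = (-5.116)(16.1/199.360).
|ε| < 1, so demand is inelastic at this price.

-0.413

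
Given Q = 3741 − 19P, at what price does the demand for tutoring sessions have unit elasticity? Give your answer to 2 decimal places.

98.45

For linear demand Q = a − bP, ε = −bP/(a − bP). |ε| = 1 when bP = a − bP, i.e. P = a/(2b).
P = 3741/(2·19) = 3741/38 = 98.4474.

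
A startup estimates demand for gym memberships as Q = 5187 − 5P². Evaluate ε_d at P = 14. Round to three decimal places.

-0.466

At P = 14, Q = 4207.
dQ/dP = −10P = -140.
ε = (dQ/dP)(P/Q) = (-140)(14/4207).
|ε| < 1, so demand is inelastic at this price.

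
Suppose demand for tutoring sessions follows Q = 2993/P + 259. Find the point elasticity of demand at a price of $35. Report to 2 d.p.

-0.25

At P = 35, Q = 344.514.
dQ/dP = −2993/P² = -2.443.
ε = (dQ/dP)(P/Q) = (-2.443)(35/344.514).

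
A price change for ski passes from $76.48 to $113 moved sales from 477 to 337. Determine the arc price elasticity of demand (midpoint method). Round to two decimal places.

-0.89

ΔQ = 337 − 477 = -140; ΔP = 113 − 76.48 = 36.52.
Midpoints: P̄ = 94.74, Q̄ = 407.0.
ε = (ΔQ/ΔP)(P̄/Q̄) = (-140/36.52)(94.74/407.0).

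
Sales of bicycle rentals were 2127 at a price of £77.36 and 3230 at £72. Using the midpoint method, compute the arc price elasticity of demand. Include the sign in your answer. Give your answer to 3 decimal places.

ΔQ = 3230 − 2127 = 1103; ΔP = 72 − 77.36 = -5.36.
Midpoints: P̄ = 74.68, Q̄ = 2678.5.
ε = (ΔQ/ΔP)(P̄/Q̄) = (1103/-5.36)(74.68/2678.5).

-5.738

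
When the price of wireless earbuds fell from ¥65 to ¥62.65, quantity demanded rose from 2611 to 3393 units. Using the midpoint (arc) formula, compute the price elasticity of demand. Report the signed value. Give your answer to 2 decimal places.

-7.07

ΔQ = 3393 − 2611 = 782; ΔP = 62.65 − 65 = -2.35.
Midpoints: P̄ = 63.83, Q̄ = 3002.0.
ε = (ΔQ/ΔP)(P̄/Q̄) = (782/-2.35)(63.83/3002.0).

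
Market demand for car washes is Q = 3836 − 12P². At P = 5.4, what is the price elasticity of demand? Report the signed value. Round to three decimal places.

At P = 5.4, Q = 3486.080.
dQ/dP = −24P = -129.600.
ε = (dQ/dP)(P/Q) = (-129.600)(5.4/3486.080).
|ε| < 1, so demand is inelastic at this price.

-0.201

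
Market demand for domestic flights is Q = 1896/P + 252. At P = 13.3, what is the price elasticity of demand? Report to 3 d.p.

At P = 13.3, Q = 394.556.
dQ/dP = −1896/P² = -10.719.
ε = (dQ/dP)(P/Q) = (-10.719)(13.3/394.556).

-0.361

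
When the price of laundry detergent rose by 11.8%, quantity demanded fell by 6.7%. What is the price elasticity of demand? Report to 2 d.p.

ε = %ΔQ / %ΔP = (-6.7)/(11.8) = -0.568.

-0.57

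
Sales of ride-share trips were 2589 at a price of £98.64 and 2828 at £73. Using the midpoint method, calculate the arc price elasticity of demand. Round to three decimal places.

ΔQ = 2828 − 2589 = 239; ΔP = 73 − 98.64 = -25.64.
Midpoints: P̄ = 85.82, Q̄ = 2708.5.
ε = (ΔQ/ΔP)(P̄/Q̄) = (239/-25.64)(85.82/2708.5).

-0.295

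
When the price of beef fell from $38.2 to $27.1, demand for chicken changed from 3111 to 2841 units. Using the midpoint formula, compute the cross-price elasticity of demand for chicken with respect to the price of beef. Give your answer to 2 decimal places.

ΔQ_x = 2841 − 3111 = -270; ΔP_y = 27.1 − 38.2 = -11.1.
Midpoints: P̄_y = 32.65, Q̄_x = 2976.0.
ε_xy = (ΔQ_x/ΔP_y)(P̄_y/Q̄_x) = (-270/-11.1)(32.65/2976.0).
ε_xy > 0, so the goods are substitutes.

0.27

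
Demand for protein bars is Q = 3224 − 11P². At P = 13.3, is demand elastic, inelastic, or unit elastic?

Q = 1278.210, dQ/dP = -292.600.
ε = (dQ/dP)(P/Q) ≈ -3.045.
|ε| = 3.04 > 1.

elastic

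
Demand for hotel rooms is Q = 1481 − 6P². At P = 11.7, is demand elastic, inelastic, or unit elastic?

Q = 659.660, dQ/dP = -140.400.
ε = (dQ/dP)(P/Q) ≈ -2.490.
|ε| = 2.49 > 1.

elastic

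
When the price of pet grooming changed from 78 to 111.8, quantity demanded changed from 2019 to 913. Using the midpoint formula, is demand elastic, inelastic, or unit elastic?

elastic

Arc ε ≈ -2.118.
|ε| = 2.12 > 1.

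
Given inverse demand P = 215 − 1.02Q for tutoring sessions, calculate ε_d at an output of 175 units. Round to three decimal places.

-0.204

At Q = 175, P = 215 − 1.02(175) = 36.50.
dP/dQ = −1.02, so dQ/dP = 1/(−1.02) = -0.980.
ε = (dQ/dP)(P/Q) = (-0.980)(36.50/175).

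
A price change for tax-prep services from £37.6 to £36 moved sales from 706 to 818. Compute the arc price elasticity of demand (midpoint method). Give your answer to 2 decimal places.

-3.38

ΔQ = 818 − 706 = 112; ΔP = 36 − 37.6 = -1.6.
Midpoints: P̄ = 36.80, Q̄ = 762.0.
ε = (ΔQ/ΔP)(P̄/Q̄) = (112/-1.6)(36.80/762.0).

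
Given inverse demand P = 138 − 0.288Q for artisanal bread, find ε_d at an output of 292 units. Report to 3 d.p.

At Q = 292, P = 138 − 0.288(292) = 53.90.
dP/dQ = −0.288, so dQ/dP = 1/(−0.288) = -3.472.
ε = (dQ/dP)(P/Q) = (-3.472)(53.90/292).

-0.641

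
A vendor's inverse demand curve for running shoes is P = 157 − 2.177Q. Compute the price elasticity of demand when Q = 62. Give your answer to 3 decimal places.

At Q = 62, P = 157 − 2.177(62) = 22.03.
dP/dQ = −2.177, so dQ/dP = 1/(−2.177) = -0.459.
ε = (dQ/dP)(P/Q) = (-0.459)(22.03/62).

-0.163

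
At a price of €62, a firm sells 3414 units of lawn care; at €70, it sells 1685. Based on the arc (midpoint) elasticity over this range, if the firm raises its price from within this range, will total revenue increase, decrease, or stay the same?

decrease

Arc ε = (-1729/8)(66.00/2549.5) ≈ -5.595.
|ε| = 5.59 > 1, so demand is elastic. A price rise therefore reduces total revenue.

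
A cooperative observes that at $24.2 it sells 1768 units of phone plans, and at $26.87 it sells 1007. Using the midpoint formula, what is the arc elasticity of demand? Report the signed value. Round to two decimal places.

-5.25

ΔQ = 1007 − 1768 = -761; ΔP = 26.87 − 24.2 = 2.67.
Midpoints: P̄ = 25.54, Q̄ = 1387.5.
ε = (ΔQ/ΔP)(P̄/Q̄) = (-761/2.67)(25.54/1387.5).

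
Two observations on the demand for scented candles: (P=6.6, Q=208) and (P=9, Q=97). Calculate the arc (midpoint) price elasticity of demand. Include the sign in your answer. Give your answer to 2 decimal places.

-2.37

ΔQ = 97 − 208 = -111; ΔP = 9 − 6.6 = 2.4.
Midpoints: P̄ = 7.80, Q̄ = 152.5.
ε = (ΔQ/ΔP)(P̄/Q̄) = (-111/2.4)(7.80/152.5).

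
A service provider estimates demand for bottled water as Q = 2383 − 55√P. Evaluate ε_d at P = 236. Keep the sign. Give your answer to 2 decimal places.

-0.27

At P = 236, Q = 1538.074.
dQ/dP = −55/(2√P) = -1.790.
ε = (dQ/dP)(P/Q) = (-1.790)(236/1538.074).
|ε| < 1, so demand is inelastic at this price.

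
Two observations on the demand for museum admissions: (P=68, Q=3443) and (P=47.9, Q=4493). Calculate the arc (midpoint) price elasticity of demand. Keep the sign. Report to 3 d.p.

ΔQ = 4493 − 3443 = 1050; ΔP = 47.9 − 68 = -20.1.
Midpoints: P̄ = 57.95, Q̄ = 3968.0.
ε = (ΔQ/ΔP)(P̄/Q̄) = (1050/-20.1)(57.95/3968.0).

-0.763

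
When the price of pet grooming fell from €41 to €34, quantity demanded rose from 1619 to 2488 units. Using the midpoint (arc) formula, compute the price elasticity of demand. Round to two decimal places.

ΔQ = 2488 − 1619 = 869; ΔP = 34 − 41 = -7.
Midpoints: P̄ = 37.50, Q̄ = 2053.5.
ε = (ΔQ/ΔP)(P̄/Q̄) = (869/-7)(37.50/2053.5).

-2.27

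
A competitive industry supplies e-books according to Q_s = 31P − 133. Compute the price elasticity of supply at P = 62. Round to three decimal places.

1.074

At P = 62, Q_s = 1789.
dQ_s/dP = 31.
ε_s = (dQ_s/dP)(P/Q_s) = (31)(62/1789).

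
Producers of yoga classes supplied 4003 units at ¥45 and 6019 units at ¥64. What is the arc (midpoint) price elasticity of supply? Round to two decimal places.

ΔQ = 6019 − 4003 = 2016; ΔP = 64 − 45 = 19.
Midpoints: P̄ = 54.50, Q̄ = 5011.0.
ε_s = (ΔQ/ΔP)(P̄/Q̄) = (2016/19)(54.50/5011.0).

1.15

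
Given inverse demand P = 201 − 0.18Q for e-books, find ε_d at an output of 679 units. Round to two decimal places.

-0.64

At Q = 679, P = 201 − 0.18(679) = 78.78.
dP/dQ = −0.18, so dQ/dP = 1/(−0.18) = -5.556.
ε = (dQ/dP)(P/Q) = (-5.556)(78.78/679).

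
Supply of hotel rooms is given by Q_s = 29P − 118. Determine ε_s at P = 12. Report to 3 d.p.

1.513

At P = 12, Q_s = 230.
dQ_s/dP = 29.
ε_s = (dQ_s/dP)(P/Q_s) = (29)(12/230).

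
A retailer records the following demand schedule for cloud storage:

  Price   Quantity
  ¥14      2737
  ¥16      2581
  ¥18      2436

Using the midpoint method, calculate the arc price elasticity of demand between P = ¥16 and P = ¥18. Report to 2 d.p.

-0.49

At P = 16, Q = 2581; at P = 18, Q = 2436.
ΔQ = -145, ΔP = 2. Midpoints: P̄ = 17.00, Q̄ = 2508.5.
ε = (ΔQ/ΔP)(P̄/Q̄) = (-145/2)(17.00/2508.5).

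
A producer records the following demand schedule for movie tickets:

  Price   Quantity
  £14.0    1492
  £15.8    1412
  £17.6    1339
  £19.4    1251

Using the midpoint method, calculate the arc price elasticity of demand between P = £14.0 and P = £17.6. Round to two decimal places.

-0.47

At P = 14.0, Q = 1492; at P = 17.6, Q = 1339.
ΔQ = -153, ΔP = 3.6. Midpoints: P̄ = 15.80, Q̄ = 1415.5.
ε = (ΔQ/ΔP)(P̄/Q̄) = (-153/3.6)(15.80/1415.5).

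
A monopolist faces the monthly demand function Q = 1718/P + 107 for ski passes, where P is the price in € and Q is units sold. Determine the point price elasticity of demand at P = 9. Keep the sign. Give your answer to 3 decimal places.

At P = 9, Q = 297.889.
dQ/dP = −1718/P² = -21.210.
ε = (dQ/dP)(P/Q) = (-21.210)(9/297.889).
|ε| < 1, so demand is inelastic at this price.

-0.641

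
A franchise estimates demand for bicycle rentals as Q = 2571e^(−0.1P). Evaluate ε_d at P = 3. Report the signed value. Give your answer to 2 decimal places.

-0.30

At P = 3, Q = 1904.644.
dQ/dP = −0.1·2571e^(−0.1P) = −0.1Q = -190.464.
ε = (dQ/dP)(P/Q) = (-190.464)(3/1904.644).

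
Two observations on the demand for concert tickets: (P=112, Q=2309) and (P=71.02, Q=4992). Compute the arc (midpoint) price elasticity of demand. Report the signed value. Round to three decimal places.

-1.641

ΔQ = 4992 − 2309 = 2683; ΔP = 71.02 − 112 = -40.98.
Midpoints: P̄ = 91.51, Q̄ = 3650.5.
ε = (ΔQ/ΔP)(P̄/Q̄) = (2683/-40.98)(91.51/3650.5).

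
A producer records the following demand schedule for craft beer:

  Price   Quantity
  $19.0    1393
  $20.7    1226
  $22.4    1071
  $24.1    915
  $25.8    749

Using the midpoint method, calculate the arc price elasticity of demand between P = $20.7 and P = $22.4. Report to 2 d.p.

At P = 20.7, Q = 1226; at P = 22.4, Q = 1071.
ΔQ = -155, ΔP = 1.7. Midpoints: P̄ = 21.55, Q̄ = 1148.5.
ε = (ΔQ/ΔP)(P̄/Q̄) = (-155/1.7)(21.55/1148.5).

-1.71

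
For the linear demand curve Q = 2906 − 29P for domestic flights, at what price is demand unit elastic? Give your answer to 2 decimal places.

For linear demand Q = a − bP, ε = −bP/(a − bP). |ε| = 1 when bP = a − bP, i.e. P = a/(2b).
P = 2906/(2·29) = 2906/58 = 50.1034.

50.10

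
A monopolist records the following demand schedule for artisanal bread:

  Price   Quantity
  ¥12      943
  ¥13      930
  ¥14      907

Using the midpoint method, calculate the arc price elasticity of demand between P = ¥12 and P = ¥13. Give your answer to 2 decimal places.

At P = 12, Q = 943; at P = 13, Q = 930.
ΔQ = -13, ΔP = 1. Midpoints: P̄ = 12.50, Q̄ = 936.5.
ε = (ΔQ/ΔP)(P̄/Q̄) = (-13/1)(12.50/936.5).

-0.17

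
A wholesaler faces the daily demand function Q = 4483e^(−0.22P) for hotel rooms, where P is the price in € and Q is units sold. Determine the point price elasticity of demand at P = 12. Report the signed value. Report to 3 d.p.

-2.640

At P = 12, Q = 319.913.
dQ/dP = −0.22·4483e^(−0.22P) = −0.22Q = -70.381.
ε = (dQ/dP)(P/Q) = (-70.381)(12/319.913).
|ε| > 1, so demand is elastic at this price.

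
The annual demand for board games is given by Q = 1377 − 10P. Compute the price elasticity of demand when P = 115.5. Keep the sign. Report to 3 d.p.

-5.203

At P = 115.5, Q = 222.
dQ/dP = −10.
ε = (dQ/dP)(P/Q) = (-10)(115.5/222).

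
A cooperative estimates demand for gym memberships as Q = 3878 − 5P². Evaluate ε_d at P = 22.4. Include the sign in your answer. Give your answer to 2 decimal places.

-3.66

At P = 22.4, Q = 1369.200.
dQ/dP = −10P = -224.
ε = (dQ/dP)(P/Q) = (-224)(22.4/1369.200).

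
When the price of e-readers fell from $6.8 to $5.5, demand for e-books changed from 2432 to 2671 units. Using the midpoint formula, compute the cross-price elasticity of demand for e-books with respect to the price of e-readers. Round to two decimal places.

-0.44

ΔQ_x = 2671 − 2432 = 239; ΔP_y = 5.5 − 6.8 = -1.3.
Midpoints: P̄_y = 6.15, Q̄_x = 2551.5.
ε_xy = (ΔQ_x/ΔP_y)(P̄_y/Q̄_x) = (239/-1.3)(6.15/2551.5).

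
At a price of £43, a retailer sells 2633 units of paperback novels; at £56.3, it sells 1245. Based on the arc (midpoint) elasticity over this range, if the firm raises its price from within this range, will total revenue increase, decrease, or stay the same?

decrease

Arc ε = (-1388/13.3)(49.65/1939.0) ≈ -2.672.
|ε| = 2.67 > 1, so demand is elastic. A price rise therefore reduces total revenue.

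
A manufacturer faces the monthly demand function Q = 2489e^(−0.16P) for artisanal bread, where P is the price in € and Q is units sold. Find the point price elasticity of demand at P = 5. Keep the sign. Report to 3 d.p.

-0.800

At P = 5, Q = 1118.380.
dQ/dP = −0.16·2489e^(−0.16P) = −0.16Q = -178.941.
ε = (dQ/dP)(P/Q) = (-178.941)(5/1118.380).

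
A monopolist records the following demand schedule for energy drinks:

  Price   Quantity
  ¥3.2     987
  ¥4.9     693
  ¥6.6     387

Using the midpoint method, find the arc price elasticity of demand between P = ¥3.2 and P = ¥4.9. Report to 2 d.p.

At P = 3.2, Q = 987; at P = 4.9, Q = 693.
ΔQ = -294, ΔP = 1.7. Midpoints: P̄ = 4.05, Q̄ = 840.0.
ε = (ΔQ/ΔP)(P̄/Q̄) = (-294/1.7)(4.05/840.0).

-0.83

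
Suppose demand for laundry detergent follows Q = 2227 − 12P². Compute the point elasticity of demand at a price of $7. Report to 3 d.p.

-0.718

At P = 7, Q = 1639.
dQ/dP = −24P = -168.
ε = (dQ/dP)(P/Q) = (-168)(7/1639).
|ε| < 1, so demand is inelastic at this price.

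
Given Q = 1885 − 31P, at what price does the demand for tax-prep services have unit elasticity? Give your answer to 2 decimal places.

For linear demand Q = a − bP, ε = −bP/(a − bP). |ε| = 1 when bP = a − bP, i.e. P = a/(2b).
P = 1885/(2·31) = 1885/62 = 30.4032.

30.40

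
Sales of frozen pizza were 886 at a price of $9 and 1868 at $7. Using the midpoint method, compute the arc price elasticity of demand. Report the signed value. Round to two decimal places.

-2.85

ΔQ = 1868 − 886 = 982; ΔP = 7 − 9 = -2.
Midpoints: P̄ = 8.00, Q̄ = 1377.0.
ε = (ΔQ/ΔP)(P̄/Q̄) = (982/-2)(8.00/1377.0).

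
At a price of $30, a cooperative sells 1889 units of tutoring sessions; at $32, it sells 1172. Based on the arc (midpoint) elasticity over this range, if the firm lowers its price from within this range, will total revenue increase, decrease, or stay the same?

increase

Arc ε = (-717/2)(31.00/1530.5) ≈ -7.261.
|ε| = 7.26 > 1, so demand is elastic. A price cut therefore raises total revenue.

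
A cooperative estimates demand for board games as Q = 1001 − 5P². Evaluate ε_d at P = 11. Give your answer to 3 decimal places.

At P = 11, Q = 396.
dQ/dP = −10P = -110.
ε = (dQ/dP)(P/Q) = (-110)(11/396).
|ε| > 1, so demand is elastic at this price.

-3.056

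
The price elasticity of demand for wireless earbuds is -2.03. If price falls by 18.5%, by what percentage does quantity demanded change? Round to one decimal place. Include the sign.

%ΔQ ≈ ε × %ΔP = (-2.03)(-18.5%) = 37.55%.

37.6%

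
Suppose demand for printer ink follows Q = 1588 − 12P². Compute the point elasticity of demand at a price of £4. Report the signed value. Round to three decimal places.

-0.275

At P = 4, Q = 1396.
dQ/dP = −24P = -96.
ε = (dQ/dP)(P/Q) = (-96)(4/1396).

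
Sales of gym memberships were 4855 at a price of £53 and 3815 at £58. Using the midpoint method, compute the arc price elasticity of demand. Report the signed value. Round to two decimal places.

-2.66

ΔQ = 3815 − 4855 = -1040; ΔP = 58 − 53 = 5.
Midpoints: P̄ = 55.50, Q̄ = 4335.0.
ε = (ΔQ/ΔP)(P̄/Q̄) = (-1040/5)(55.50/4335.0).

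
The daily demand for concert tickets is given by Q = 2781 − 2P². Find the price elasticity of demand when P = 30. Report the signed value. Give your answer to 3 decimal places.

-3.670

At P = 30, Q = 981.
dQ/dP = −4P = -120.
ε = (dQ/dP)(P/Q) = (-120)(30/981).
|ε| > 1, so demand is elastic at this price.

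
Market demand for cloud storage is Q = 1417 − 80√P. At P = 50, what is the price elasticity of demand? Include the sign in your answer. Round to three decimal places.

At P = 50, Q = 851.315.
dQ/dP = −80/(2√P) = -5.657.
ε = (dQ/dP)(P/Q) = (-5.657)(50/851.315).
|ε| < 1, so demand is inelastic at this price.

-0.332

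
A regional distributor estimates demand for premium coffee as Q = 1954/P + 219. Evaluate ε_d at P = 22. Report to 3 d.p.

-0.289

At P = 22, Q = 307.818.
dQ/dP = −1954/P² = -4.037.
ε = (dQ/dP)(P/Q) = (-4.037)(22/307.818).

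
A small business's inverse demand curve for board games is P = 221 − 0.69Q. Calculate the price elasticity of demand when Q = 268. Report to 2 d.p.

-0.20

At Q = 268, P = 221 − 0.69(268) = 36.08.
dP/dQ = −0.69, so dQ/dP = 1/(−0.69) = -1.449.
ε = (dQ/dP)(P/Q) = (-1.449)(36.08/268).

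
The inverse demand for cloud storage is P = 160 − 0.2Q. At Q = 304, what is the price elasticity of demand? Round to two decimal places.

At Q = 304, P = 160 − 0.2(304) = 99.20.
dP/dQ = −0.2, so dQ/dP = 1/(−0.2) = -5.000.
ε = (dQ/dP)(P/Q) = (-5.000)(99.20/304).

-1.63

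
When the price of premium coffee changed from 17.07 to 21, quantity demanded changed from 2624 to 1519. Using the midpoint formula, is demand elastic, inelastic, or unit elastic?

Arc ε ≈ -2.584.
|ε| = 2.58 > 1.

elastic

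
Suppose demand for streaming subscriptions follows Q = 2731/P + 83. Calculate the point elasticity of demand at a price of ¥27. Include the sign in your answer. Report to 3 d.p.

-0.549

At P = 27, Q = 184.148.
dQ/dP = −2731/P² = -3.746.
ε = (dQ/dP)(P/Q) = (-3.746)(27/184.148).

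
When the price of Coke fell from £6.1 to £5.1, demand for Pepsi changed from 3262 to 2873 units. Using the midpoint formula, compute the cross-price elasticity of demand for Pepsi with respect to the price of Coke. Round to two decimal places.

ΔQ_x = 2873 − 3262 = -389; ΔP_y = 5.1 − 6.1 = -1.
Midpoints: P̄_y = 5.60, Q̄_x = 3067.5.
ε_xy = (ΔQ_x/ΔP_y)(P̄_y/Q̄_x) = (-389/-1)(5.60/3067.5).
ε_xy > 0, so the goods are substitutes.

0.71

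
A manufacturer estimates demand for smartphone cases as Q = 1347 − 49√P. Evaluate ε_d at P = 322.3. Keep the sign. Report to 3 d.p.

-0.941

At P = 322.3, Q = 467.317.
dQ/dP = −49/(2√P) = -1.365.
ε = (dQ/dP)(P/Q) = (-1.365)(322.3/467.317).
|ε| < 1, so demand is inelastic at this price.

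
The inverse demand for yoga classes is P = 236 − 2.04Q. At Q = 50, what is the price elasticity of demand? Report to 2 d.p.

-1.31

At Q = 50, P = 236 − 2.04(50) = 134.00.
dP/dQ = −2.04, so dQ/dP = 1/(−2.04) = -0.490.
ε = (dQ/dP)(P/Q) = (-0.490)(134.00/50).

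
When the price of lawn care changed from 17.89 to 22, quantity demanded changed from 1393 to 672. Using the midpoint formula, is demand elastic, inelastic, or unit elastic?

Arc ε ≈ -3.389.
|ε| = 3.39 > 1.

elastic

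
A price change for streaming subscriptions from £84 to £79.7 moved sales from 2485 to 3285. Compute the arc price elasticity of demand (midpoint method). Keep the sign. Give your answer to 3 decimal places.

-5.278

ΔQ = 3285 − 2485 = 800; ΔP = 79.7 − 84 = -4.3.
Midpoints: P̄ = 81.85, Q̄ = 2885.0.
ε = (ΔQ/ΔP)(P̄/Q̄) = (800/-4.3)(81.85/2885.0).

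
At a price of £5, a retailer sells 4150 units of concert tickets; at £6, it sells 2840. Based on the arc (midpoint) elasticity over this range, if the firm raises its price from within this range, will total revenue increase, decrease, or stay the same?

Arc ε = (-1310/1)(5.50/3495.0) ≈ -2.062.
|ε| = 2.06 > 1, so demand is elastic. A price rise therefore reduces total revenue.

decrease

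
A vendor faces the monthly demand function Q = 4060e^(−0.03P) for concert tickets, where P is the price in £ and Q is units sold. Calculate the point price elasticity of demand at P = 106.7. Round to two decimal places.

-3.20

At P = 106.7, Q = 165.329.
dQ/dP = −0.03·4060e^(−0.03P) = −0.03Q = -4.960.
ε = (dQ/dP)(P/Q) = (-4.960)(106.7/165.329).
|ε| > 1, so demand is elastic at this price.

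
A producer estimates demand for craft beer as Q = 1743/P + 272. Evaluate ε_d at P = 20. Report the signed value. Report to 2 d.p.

-0.24

At P = 20, Q = 359.150.
dQ/dP = −1743/P² = -4.357.
ε = (dQ/dP)(P/Q) = (-4.357)(20/359.150).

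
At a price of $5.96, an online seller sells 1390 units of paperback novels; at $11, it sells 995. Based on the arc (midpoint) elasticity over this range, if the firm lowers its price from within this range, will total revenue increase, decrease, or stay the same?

decrease

Arc ε = (-395/5.04)(8.48/1192.5) ≈ -0.557.
|ε| = 0.56 < 1, so demand is inelastic. A price cut therefore reduces total revenue.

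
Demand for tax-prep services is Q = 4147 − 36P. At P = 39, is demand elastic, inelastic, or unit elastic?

Q = 2743, dQ/dP = -36.
ε = (dQ/dP)(P/Q) ≈ -0.512.
|ε| = 0.51 < 1.

inelastic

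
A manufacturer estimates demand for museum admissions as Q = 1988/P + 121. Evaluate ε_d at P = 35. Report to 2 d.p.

At P = 35, Q = 177.800.
dQ/dP = −1988/P² = -1.623.
ε = (dQ/dP)(P/Q) = (-1.623)(35/177.800).

-0.32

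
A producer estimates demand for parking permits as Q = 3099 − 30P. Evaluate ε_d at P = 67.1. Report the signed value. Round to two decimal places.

-1.85

At P = 67.1, Q = 1086.
dQ/dP = −30.
ε = (dQ/dP)(P/Q) = (-30)(67.1/1086).
|ε| > 1, so demand is elastic at this price.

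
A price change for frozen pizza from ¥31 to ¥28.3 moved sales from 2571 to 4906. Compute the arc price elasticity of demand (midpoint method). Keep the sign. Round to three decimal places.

-6.859

ΔQ = 4906 − 2571 = 2335; ΔP = 28.3 − 31 = -2.7.
Midpoints: P̄ = 29.65, Q̄ = 3738.5.
ε = (ΔQ/ΔP)(P̄/Q̄) = (2335/-2.7)(29.65/3738.5).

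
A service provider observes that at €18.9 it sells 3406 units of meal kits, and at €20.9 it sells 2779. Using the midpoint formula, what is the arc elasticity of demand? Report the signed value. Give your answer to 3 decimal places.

-2.017

ΔQ = 2779 − 3406 = -627; ΔP = 20.9 − 18.9 = 2.
Midpoints: P̄ = 19.90, Q̄ = 3092.5.
ε = (ΔQ/ΔP)(P̄/Q̄) = (-627/2)(19.90/3092.5).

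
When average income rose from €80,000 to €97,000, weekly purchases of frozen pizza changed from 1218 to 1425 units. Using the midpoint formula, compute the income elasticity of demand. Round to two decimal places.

0.82

ΔQ = 207, ΔI = 17000. Midpoints: Ī = 88,500, Q̄ = 1321.5.
ε_I = (ΔQ/ΔI)(Ī/Q̄) = (207/17000)(88500/1321.5).
ε_I > 0, so the good is normal.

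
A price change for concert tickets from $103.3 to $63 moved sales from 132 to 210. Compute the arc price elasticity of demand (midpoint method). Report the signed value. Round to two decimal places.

ΔQ = 210 − 132 = 78; ΔP = 63 − 103.3 = -40.3.
Midpoints: P̄ = 83.15, Q̄ = 171.0.
ε = (ΔQ/ΔP)(P̄/Q̄) = (78/-40.3)(83.15/171.0).

-0.94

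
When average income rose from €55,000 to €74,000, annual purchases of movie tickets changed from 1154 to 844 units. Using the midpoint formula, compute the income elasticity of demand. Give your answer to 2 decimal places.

-1.05

ΔQ = -310, ΔI = 19000. Midpoints: Ī = 64,500, Q̄ = 999.0.
ε_I = (ΔQ/ΔI)(Ī/Q̄) = (-310/19000)(64500/999.0).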